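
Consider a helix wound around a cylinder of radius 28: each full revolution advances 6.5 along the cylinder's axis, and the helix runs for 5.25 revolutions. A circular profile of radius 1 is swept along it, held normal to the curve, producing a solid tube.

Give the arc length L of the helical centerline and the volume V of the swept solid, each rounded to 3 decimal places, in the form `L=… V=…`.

2πR = 2π·28 = 175.929189
per-turn = √(175.929189² + 6.5²) = √(30951.0794 + 42.25) = √30993.3294 = 176.049224
L = 5.25 × 176.049224 = 924.258428
V = π·1² × L = 3.141593 × 924.258428 = 2903.643487

L=924.258 V=2903.643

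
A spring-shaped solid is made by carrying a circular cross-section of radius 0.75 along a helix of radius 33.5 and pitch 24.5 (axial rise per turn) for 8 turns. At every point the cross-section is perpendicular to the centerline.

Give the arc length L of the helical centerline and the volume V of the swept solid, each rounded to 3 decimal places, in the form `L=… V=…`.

L=1695.262 V=2995.776

2πR = 2π·33.5 = 210.486708
per-turn = √(210.486708² + 24.5²) = √(44304.6542 + 600.25) = √44904.9042 = 211.907773
L = 8 × 211.907773 = 1695.262182
V = π·0.75² × L = 1.767146 × 1695.262182 = 2995.775560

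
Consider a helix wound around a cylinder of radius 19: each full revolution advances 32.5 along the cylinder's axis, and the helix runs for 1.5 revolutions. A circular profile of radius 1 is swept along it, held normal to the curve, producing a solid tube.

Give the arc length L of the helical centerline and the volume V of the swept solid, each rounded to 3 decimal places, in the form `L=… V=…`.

L=185.588 V=583.042

2πR = 2π·19 = 119.380521
per-turn = √(119.380521² + 32.5²) = √(14251.7088 + 1056.25) = √15307.9588 = 123.725336
L = 1.5 × 123.725336 = 185.588004
V = π·1² × L = 3.141593 × 185.588004 = 583.041910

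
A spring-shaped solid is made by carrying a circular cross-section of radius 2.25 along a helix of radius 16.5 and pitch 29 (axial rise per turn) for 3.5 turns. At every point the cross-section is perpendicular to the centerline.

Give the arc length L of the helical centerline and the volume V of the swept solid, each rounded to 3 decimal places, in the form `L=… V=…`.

L=376.783 V=5992.471

2πR = 2π·16.5 = 103.672558
per-turn = √(103.672558² + 29²) = √(10747.9992 + 841) = √11588.9992 = 107.652214
L = 3.5 × 107.652214 = 376.782749
V = π·2.25² × L = 15.904313 × 376.782749 = 5992.470705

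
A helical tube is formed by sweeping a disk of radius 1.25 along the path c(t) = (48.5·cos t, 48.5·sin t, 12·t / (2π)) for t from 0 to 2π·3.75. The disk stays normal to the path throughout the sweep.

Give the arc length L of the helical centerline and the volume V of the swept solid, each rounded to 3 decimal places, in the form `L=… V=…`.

L=1143.640 V=5613.830

2πR = 2π·48.5 = 304.734487
per-turn = √(304.734487² + 12²) = √(92863.1078 + 144) = √93007.1078 = 304.970667
L = 3.75 × 304.970667 = 1143.640002
V = π·1.25² × L = 4.908739 × 1143.640002 = 5613.829731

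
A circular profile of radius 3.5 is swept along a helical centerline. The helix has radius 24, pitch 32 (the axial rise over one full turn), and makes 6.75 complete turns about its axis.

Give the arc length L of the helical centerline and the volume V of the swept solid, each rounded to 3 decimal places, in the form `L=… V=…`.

2πR = 2π·24 = 150.796447
per-turn = √(150.796447² + 32²) = √(22739.5685 + 1024) = √23763.5685 = 154.154366
L = 6.75 × 154.154366 = 1040.541970
V = π·3.5² × L = 38.484510 × 1040.541970 = 40044.747862

L=1040.542 V=40044.748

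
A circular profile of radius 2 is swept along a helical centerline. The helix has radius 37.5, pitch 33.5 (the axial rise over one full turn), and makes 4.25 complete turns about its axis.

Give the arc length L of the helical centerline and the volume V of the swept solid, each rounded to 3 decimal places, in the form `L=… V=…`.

2πR = 2π·37.5 = 235.619449
per-turn = √(235.619449² + 33.5²) = √(55516.5248 + 1122.25) = √56638.7748 = 237.989022
L = 4.25 × 237.989022 = 1011.453345
V = π·2² × L = 12.566371 × 1011.453345 = 12710.297592

L=1011.453 V=12710.298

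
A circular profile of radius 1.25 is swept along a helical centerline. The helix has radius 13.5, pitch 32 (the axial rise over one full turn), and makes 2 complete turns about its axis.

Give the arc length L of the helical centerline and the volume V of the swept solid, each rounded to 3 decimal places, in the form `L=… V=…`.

L=181.317 V=890.037

2πR = 2π·13.5 = 84.823002
per-turn = √(84.823002² + 32²) = √(7194.9416 + 1024) = √8218.9416 = 90.658379
L = 2 × 90.658379 = 181.316757
V = π·1.25² × L = 4.908739 × 181.316757 = 890.036551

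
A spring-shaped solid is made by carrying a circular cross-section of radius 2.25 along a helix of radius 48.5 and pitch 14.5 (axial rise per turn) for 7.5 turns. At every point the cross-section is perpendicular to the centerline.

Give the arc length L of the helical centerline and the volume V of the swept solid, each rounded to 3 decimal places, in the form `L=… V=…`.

2πR = 2π·48.5 = 304.734487
per-turn = √(304.734487² + 14.5²) = √(92863.1078 + 210.25) = √93073.3578 = 305.079265
L = 7.5 × 305.079265 = 2288.094486
V = π·2.25² × L = 15.904313 × 2288.094486 = 36390.570441

L=2288.094 V=36390.570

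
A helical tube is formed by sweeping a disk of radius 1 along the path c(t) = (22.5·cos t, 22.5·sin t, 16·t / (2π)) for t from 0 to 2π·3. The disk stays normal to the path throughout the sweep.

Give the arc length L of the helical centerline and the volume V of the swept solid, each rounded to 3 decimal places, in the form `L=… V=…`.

L=426.823 V=1340.903

2πR = 2π·22.5 = 141.371669
per-turn = √(141.371669² + 16²) = √(19985.9489 + 256) = √20241.9489 = 142.274203
L = 3 × 142.274203 = 426.822610
V = π·1² × L = 3.141593 × 426.822610 = 1340.902775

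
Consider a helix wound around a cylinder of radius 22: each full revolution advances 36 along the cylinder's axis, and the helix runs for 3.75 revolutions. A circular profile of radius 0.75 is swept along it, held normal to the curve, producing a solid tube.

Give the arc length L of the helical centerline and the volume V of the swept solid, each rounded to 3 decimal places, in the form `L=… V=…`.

L=535.654 V=946.578

2πR = 2π·22 = 138.230077
per-turn = √(138.230077² + 36²) = √(19107.5541 + 1296) = √20403.5541 = 142.841010
L = 3.75 × 142.841010 = 535.653787
V = π·0.75² × L = 1.767146 × 535.653787 = 946.578377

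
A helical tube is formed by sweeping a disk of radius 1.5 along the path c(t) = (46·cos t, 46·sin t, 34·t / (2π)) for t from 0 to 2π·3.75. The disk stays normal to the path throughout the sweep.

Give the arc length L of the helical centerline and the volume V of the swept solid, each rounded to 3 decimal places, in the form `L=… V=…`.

2πR = 2π·46 = 289.026524
per-turn = √(289.026524² + 34²) = √(83536.3317 + 1156) = √84692.3317 = 291.019470
L = 3.75 × 291.019470 = 1091.323011
V = π·1.5² × L = 7.068583 × 1091.323011 = 7714.107795

L=1091.323 V=7714.108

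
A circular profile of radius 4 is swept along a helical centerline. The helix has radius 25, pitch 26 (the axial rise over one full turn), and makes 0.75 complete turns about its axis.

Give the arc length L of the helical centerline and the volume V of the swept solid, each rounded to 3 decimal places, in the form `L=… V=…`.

2πR = 2π·25 = 157.079633
per-turn = √(157.079633² + 26²) = √(24674.0110 + 676) = √25350.0110 = 159.216868
L = 0.75 × 159.216868 = 119.412651
V = π·4² × L = 50.265482 × 119.412651 = 6002.334508

L=119.413 V=6002.335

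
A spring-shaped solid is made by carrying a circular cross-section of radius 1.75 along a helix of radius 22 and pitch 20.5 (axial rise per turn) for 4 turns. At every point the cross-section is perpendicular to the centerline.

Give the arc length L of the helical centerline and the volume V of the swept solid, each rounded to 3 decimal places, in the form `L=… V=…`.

2πR = 2π·22 = 138.230077
per-turn = √(138.230077² + 20.5²) = √(19107.5541 + 420.25) = √19527.8041 = 139.741920
L = 4 × 139.741920 = 558.967679
V = π·1.75² × L = 9.621128 × 558.967679 = 5377.899307

L=558.968 V=5377.899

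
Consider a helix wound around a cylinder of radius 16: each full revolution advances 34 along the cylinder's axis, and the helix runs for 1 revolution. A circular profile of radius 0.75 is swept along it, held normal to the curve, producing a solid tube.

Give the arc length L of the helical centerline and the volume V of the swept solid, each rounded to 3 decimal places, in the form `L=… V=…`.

L=106.125 V=187.538

2πR = 2π·16 = 100.530965
per-turn = √(100.530965² + 34²) = √(10106.4749 + 1156) = √11262.4749 = 106.124808
L = 1 × 106.124808 = 106.124808
V = π·0.75² × L = 1.767146 × 106.124808 = 187.538016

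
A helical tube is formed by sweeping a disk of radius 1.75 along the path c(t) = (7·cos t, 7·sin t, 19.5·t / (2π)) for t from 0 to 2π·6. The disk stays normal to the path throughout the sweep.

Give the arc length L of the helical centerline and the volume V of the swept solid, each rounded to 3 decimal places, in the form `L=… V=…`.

L=288.668 V=2777.307

2πR = 2π·7 = 43.982297
per-turn = √(43.982297² + 19.5²) = √(1934.4425 + 380.25) = √2314.6925 = 48.111251
L = 6 × 48.111251 = 288.667505
V = π·1.75² × L = 9.621128 × 288.667505 = 2777.306875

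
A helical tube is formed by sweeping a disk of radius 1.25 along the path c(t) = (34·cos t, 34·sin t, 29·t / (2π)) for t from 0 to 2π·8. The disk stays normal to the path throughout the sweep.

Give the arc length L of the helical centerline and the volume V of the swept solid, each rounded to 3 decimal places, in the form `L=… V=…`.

L=1724.701 V=8466.109

2πR = 2π·34 = 213.628300
per-turn = √(213.628300² + 29²) = √(45637.0508 + 841) = √46478.0508 = 215.587687
L = 8 × 215.587687 = 1724.701495
V = π·1.25² × L = 4.908739 × 1724.701495 = 8466.108668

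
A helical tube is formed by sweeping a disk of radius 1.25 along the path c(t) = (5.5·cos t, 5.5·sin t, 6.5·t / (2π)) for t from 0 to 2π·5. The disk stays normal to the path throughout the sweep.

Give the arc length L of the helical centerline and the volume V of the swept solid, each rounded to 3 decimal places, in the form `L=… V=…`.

L=175.818 V=863.042

2πR = 2π·5.5 = 34.557519
per-turn = √(34.557519² + 6.5²) = √(1194.2221 + 42.25) = √1236.4721 = 35.163506
L = 5 × 35.163506 = 175.817528
V = π·1.25² × L = 4.908739 × 175.817528 = 863.042275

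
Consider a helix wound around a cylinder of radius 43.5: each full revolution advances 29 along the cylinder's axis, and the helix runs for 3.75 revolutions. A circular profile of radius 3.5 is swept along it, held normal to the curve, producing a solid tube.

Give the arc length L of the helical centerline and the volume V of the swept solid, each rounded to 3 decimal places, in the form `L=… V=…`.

L=1030.698 V=39665.901

2πR = 2π·43.5 = 273.318561
per-turn = √(273.318561² + 29²) = √(74703.0357 + 841) = √75544.0357 = 274.852753
L = 3.75 × 274.852753 = 1030.697823
V = π·3.5² × L = 38.484510 × 1030.697823 = 39665.900680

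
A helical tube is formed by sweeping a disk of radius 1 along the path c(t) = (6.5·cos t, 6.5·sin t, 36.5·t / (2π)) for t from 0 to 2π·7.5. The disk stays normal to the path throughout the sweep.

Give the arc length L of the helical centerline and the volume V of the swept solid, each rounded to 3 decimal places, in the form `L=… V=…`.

2πR = 2π·6.5 = 40.840704
per-turn = √(40.840704² + 36.5²) = √(1667.9631 + 1332.25) = √3000.2131 = 54.774201
L = 7.5 × 54.774201 = 410.806511
V = π·1² × L = 3.141593 × 410.806511 = 1290.586716

L=410.807 V=1290.587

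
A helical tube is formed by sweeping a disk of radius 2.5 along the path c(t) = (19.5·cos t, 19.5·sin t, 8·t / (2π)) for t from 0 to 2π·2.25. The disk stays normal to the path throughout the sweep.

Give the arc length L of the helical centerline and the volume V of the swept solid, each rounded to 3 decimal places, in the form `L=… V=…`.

L=276.262 V=5424.387

2πR = 2π·19.5 = 122.522113
per-turn = √(122.522113² + 8²) = √(15011.6683 + 64) = √15075.6683 = 122.783013
L = 2.25 × 122.783013 = 276.261779
V = π·2.5² × L = 19.634954 × 276.261779 = 5424.387353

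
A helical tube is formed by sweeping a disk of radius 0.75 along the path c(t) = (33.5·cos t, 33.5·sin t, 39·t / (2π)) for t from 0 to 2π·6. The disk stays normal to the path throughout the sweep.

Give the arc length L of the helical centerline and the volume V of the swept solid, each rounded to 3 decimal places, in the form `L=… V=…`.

L=1284.416 V=2269.750

2πR = 2π·33.5 = 210.486708
per-turn = √(210.486708² + 39²) = √(44304.6542 + 1521) = √45825.6542 = 214.069274
L = 6 × 214.069274 = 1284.415645
V = π·0.75² × L = 1.767146 × 1284.415645 = 2269.749800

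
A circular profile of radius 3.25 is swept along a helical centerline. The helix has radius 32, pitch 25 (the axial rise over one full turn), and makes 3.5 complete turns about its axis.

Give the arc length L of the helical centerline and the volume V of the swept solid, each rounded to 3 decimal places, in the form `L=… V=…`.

L=709.136 V=23531.303

2πR = 2π·32 = 201.061930
per-turn = √(201.061930² + 25²) = √(40425.8996 + 625) = √41050.8996 = 202.610216
L = 3.5 × 202.610216 = 709.135756
V = π·3.25² × L = 33.183072 × 709.135756 = 23531.303135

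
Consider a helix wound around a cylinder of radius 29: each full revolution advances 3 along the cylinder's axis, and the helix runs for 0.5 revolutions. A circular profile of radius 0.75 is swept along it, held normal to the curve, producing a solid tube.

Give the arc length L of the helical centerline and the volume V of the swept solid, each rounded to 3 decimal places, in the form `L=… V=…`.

L=91.119 V=161.020

2πR = 2π·29 = 182.212374
per-turn = √(182.212374² + 3²) = √(33201.3492 + 9) = √33210.3492 = 182.237069
L = 0.5 × 182.237069 = 91.118534
V = π·0.75² × L = 1.767146 × 91.118534 = 161.019741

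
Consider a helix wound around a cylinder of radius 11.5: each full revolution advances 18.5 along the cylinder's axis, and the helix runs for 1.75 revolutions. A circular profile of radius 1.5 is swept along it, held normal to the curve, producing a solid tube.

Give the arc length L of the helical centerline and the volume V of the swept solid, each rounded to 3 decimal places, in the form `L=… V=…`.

2πR = 2π·11.5 = 72.256631
per-turn = √(72.256631² + 18.5²) = √(5221.0207 + 342.25) = √5563.2707 = 74.587336
L = 1.75 × 74.587336 = 130.527838
V = π·1.5² × L = 7.068583 × 130.527838 = 922.646921

L=130.528 V=922.647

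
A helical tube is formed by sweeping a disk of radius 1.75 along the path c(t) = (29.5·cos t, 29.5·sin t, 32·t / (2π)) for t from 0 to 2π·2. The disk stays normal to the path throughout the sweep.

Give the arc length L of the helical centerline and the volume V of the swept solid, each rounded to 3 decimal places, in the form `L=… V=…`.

2πR = 2π·29.5 = 185.353967
per-turn = √(185.353967² + 32²) = √(34356.0929 + 1024) = √35380.0929 = 188.095967
L = 2 × 188.095967 = 376.191935
V = π·1.75² × L = 9.621128 × 376.191935 = 3619.390568

L=376.192 V=3619.391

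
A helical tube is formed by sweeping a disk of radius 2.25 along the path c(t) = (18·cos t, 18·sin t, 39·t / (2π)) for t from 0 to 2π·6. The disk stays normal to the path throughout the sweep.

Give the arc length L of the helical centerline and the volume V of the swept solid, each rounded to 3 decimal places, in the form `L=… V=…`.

2πR = 2π·18 = 113.097336
per-turn = √(113.097336² + 39²) = √(12791.0073 + 1521) = √14312.0073 = 119.632802
L = 6 × 119.632802 = 717.796812
V = π·2.25² × L = 15.904313 × 717.796812 = 11416.065027

L=717.797 V=11416.065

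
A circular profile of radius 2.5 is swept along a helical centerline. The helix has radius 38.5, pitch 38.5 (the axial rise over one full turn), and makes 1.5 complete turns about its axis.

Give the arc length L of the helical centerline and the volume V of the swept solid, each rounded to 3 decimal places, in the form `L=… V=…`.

L=367.421 V=7214.291

2πR = 2π·38.5 = 241.902634
per-turn = √(241.902634² + 38.5²) = √(58516.8845 + 1482.25) = √59999.1345 = 244.947208
L = 1.5 × 244.947208 = 367.420811
V = π·2.5² × L = 19.634954 × 367.420811 = 7214.290761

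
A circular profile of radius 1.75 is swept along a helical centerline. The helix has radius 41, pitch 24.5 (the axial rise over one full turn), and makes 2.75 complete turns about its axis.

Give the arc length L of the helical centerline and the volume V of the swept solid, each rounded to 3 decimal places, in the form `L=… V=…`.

2πR = 2π·41 = 257.610598
per-turn = √(257.610598² + 24.5²) = √(66363.2200 + 600.25) = √66963.4700 = 258.773009
L = 2.75 × 258.773009 = 711.625774
V = π·1.75² × L = 9.621128 × 711.625774 = 6846.642302

L=711.626 V=6846.642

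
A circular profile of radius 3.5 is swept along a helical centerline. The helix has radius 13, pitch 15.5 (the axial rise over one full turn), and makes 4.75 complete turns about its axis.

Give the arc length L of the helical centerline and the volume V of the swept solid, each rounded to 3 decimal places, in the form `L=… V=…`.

L=394.911 V=15197.938

2πR = 2π·13 = 81.681409
per-turn = √(81.681409² + 15.5²) = √(6671.8526 + 240.25) = √6912.1026 = 83.139056
L = 4.75 × 83.139056 = 394.910514
V = π·3.5² × L = 38.484510 × 394.910514 = 15197.937642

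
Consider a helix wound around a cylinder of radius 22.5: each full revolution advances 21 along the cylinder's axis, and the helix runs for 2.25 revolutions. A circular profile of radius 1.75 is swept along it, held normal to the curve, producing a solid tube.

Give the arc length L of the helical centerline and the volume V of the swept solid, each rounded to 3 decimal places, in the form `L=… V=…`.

L=321.576 V=3093.928

2πR = 2π·22.5 = 141.371669
per-turn = √(141.371669² + 21²) = √(19985.9489 + 441) = √20426.9489 = 142.922877
L = 2.25 × 142.922877 = 321.576474
V = π·1.75² × L = 9.621128 × 321.576474 = 3093.928261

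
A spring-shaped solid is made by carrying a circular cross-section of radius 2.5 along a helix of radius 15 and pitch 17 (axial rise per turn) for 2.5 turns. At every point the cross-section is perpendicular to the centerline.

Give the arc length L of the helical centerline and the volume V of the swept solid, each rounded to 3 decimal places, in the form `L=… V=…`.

2πR = 2π·15 = 94.247780
per-turn = √(94.247780² + 17²) = √(8882.6440 + 289) = √9171.6440 = 95.768700
L = 2.5 × 95.768700 = 239.421751
V = π·2.5² × L = 19.634954 × 239.421751 = 4701.035084

L=239.422 V=4701.035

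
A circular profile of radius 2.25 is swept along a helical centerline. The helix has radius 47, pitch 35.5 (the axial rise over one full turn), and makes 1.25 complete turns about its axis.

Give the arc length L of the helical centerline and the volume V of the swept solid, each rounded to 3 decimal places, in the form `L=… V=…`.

L=371.795 V=5913.141

2πR = 2π·47 = 295.309709
per-turn = √(295.309709² + 35.5²) = √(87207.8245 + 1260.25) = √88468.0745 = 297.435833
L = 1.25 × 297.435833 = 371.794791
V = π·2.25² × L = 15.904313 × 371.794791 = 5913.140652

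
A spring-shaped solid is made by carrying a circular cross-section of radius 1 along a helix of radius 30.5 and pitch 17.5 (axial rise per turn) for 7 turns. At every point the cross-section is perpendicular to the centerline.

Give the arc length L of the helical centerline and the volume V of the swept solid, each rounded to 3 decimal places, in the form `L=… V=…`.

2πR = 2π·30.5 = 191.637152
per-turn = √(191.637152² + 17.5²) = √(36724.7980 + 306.25) = √37031.0480 = 192.434529
L = 7 × 192.434529 = 1347.041703
V = π·1² × L = 3.141593 × 1347.041703 = 4231.856320

L=1347.042 V=4231.856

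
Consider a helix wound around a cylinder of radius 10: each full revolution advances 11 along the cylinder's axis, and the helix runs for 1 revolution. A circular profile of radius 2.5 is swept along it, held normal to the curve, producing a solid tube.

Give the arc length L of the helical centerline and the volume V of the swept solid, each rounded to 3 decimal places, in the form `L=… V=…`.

L=63.787 V=1252.464

2πR = 2π·10 = 62.831853
per-turn = √(62.831853² + 11²) = √(3947.8418 + 121) = √4068.8418 = 63.787473
L = 1 × 63.787473 = 63.787473
V = π·2.5² × L = 19.634954 × 63.787473 = 1252.464111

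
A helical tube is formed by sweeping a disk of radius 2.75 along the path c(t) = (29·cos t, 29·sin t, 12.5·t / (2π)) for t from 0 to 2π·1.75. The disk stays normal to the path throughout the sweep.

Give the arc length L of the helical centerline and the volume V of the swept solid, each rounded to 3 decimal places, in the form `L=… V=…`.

2πR = 2π·29 = 182.212374
per-turn = √(182.212374² + 12.5²) = √(33201.3492 + 156.25) = √33357.5992 = 182.640629
L = 1.75 × 182.640629 = 319.621100
V = π·2.75² × L = 23.758294 × 319.621100 = 7593.652204

L=319.621 V=7593.652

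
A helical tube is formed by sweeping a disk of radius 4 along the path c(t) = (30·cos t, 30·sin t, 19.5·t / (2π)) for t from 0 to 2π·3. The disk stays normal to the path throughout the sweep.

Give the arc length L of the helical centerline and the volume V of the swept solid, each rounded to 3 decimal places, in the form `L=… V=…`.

L=568.505 V=28576.156

2πR = 2π·30 = 188.495559
per-turn = √(188.495559² + 19.5²) = √(35530.5758 + 380.25) = √35910.8258 = 189.501519
L = 3 × 189.501519 = 568.504558
V = π·4² × L = 50.265482 × 568.504558 = 28576.155893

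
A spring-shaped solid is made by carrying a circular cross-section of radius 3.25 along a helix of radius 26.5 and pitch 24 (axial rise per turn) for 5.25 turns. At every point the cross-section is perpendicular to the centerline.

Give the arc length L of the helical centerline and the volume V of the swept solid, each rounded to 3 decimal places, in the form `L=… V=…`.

L=883.182 V=29306.703

2πR = 2π·26.5 = 166.504411
per-turn = √(166.504411² + 24²) = √(27723.7188 + 576) = √28299.7188 = 168.225203
L = 5.25 × 168.225203 = 883.182313
V = π·3.25² × L = 33.183072 × 883.182313 = 29306.702645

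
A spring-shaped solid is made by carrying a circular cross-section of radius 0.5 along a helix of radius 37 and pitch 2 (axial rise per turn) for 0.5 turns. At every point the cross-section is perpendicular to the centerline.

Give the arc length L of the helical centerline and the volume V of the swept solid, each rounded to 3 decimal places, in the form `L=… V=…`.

L=116.243 V=91.297

2πR = 2π·37 = 232.477856
per-turn = √(232.477856² + 2²) = √(54045.9537 + 4) = √54049.9537 = 232.486459
L = 0.5 × 232.486459 = 116.243230
V = π·0.5² × L = 0.785398 × 116.243230 = 91.297219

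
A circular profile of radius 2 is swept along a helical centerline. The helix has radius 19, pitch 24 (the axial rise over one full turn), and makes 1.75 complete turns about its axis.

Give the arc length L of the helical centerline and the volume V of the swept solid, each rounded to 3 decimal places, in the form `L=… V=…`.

L=213.096 V=2677.842

2πR = 2π·19 = 119.380521
per-turn = √(119.380521² + 24²) = √(14251.7088 + 576) = √14827.7088 = 121.769080
L = 1.75 × 121.769080 = 213.095889
V = π·2² × L = 12.566371 × 213.095889 = 2677.841922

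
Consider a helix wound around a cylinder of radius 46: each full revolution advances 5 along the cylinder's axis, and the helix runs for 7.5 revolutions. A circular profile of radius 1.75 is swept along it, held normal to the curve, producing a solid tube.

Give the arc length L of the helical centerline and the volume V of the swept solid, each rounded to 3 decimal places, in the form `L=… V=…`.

L=2168.023 V=20858.828

2πR = 2π·46 = 289.026524
per-turn = √(289.026524² + 5²) = √(83536.3317 + 25) = √83561.3317 = 289.069770
L = 7.5 × 289.069770 = 2168.023271
V = π·1.75² × L = 9.621128 × 2168.023271 = 20858.828321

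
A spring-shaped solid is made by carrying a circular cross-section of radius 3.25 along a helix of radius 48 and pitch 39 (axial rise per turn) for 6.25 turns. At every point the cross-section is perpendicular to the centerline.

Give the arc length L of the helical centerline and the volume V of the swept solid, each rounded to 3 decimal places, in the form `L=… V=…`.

2πR = 2π·48 = 301.592895
per-turn = √(301.592895² + 39²) = √(90958.2742 + 1521) = √92479.2742 = 304.104052
L = 6.25 × 304.104052 = 1900.650322
V = π·3.25² × L = 33.183072 × 1900.650322 = 63069.417252

L=1900.650 V=63069.417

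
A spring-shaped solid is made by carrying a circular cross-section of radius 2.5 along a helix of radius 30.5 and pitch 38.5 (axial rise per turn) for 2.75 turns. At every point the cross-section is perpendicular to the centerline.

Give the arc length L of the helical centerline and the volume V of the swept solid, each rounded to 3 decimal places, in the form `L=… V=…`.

2πR = 2π·30.5 = 191.637152
per-turn = √(191.637152² + 38.5²) = √(36724.7980 + 1482.25) = √38207.0480 = 195.466232
L = 2.75 × 195.466232 = 537.532139
V = π·2.5² × L = 19.634954 × 537.532139 = 10554.418866

L=537.532 V=10554.419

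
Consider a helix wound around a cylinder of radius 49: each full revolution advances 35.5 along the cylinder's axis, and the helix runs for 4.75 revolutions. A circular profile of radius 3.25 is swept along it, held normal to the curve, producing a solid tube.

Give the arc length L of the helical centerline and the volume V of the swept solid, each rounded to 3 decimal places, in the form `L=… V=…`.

L=1472.101 V=48848.835

2πR = 2π·49 = 307.876080
per-turn = √(307.876080² + 35.5²) = √(94787.6807 + 1260.25) = √96047.9307 = 309.916006
L = 4.75 × 309.916006 = 1472.101028
V = π·3.25² × L = 33.183072 × 1472.101028 = 48848.834987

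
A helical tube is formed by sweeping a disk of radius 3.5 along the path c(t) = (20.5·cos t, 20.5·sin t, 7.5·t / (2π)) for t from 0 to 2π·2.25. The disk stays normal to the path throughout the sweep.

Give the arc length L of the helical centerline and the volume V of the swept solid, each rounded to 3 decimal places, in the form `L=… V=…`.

2πR = 2π·20.5 = 128.805299
per-turn = √(128.805299² + 7.5²) = √(16590.8050 + 56.25) = √16647.0550 = 129.023467
L = 2.25 × 129.023467 = 290.302800
V = π·3.5² × L = 38.484510 × 290.302800 = 11172.161027

L=290.303 V=11172.161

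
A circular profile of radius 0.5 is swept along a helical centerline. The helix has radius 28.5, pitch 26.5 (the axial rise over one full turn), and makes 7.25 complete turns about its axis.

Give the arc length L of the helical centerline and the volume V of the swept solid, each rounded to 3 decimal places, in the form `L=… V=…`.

L=1312.402 V=1030.758

2πR = 2π·28.5 = 179.070781
per-turn = √(179.070781² + 26.5²) = √(32066.3447 + 702.25) = √32768.5947 = 181.020979
L = 7.25 × 181.020979 = 1312.402095
V = π·0.5² × L = 0.785398 × 1312.402095 = 1030.758195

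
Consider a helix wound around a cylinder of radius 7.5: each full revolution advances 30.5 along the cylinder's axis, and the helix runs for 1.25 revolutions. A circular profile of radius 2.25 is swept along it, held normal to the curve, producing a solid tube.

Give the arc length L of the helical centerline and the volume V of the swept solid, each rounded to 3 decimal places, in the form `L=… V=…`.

2πR = 2π·7.5 = 47.123890
per-turn = √(47.123890² + 30.5²) = √(2220.6610 + 930.25) = √3150.9110 = 56.132976
L = 1.25 × 56.132976 = 70.166220
V = π·2.25² × L = 15.904313 × 70.166220 = 1115.945511

L=70.166 V=1115.946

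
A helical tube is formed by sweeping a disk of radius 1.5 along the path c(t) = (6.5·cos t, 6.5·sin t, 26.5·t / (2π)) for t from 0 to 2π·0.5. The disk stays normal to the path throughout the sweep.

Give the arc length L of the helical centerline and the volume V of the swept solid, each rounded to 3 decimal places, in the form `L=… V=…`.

2πR = 2π·6.5 = 40.840704
per-turn = √(40.840704² + 26.5²) = √(1667.9631 + 702.25) = √2370.2131 = 48.684835
L = 0.5 × 48.684835 = 24.342417
V = π·1.5² × L = 7.068583 × 24.342417 = 172.066409

L=24.342 V=172.066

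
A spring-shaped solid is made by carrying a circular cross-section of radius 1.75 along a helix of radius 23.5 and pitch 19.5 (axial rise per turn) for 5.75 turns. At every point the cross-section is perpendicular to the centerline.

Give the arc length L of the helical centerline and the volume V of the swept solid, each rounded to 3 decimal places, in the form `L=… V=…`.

L=856.387 V=8239.411

2πR = 2π·23.5 = 147.654855
per-turn = √(147.654855² + 19.5²) = √(21801.9561 + 380.25) = √22182.2061 = 148.936920
L = 5.75 × 148.936920 = 856.387290
V = π·1.75² × L = 9.621128 × 856.387290 = 8239.411305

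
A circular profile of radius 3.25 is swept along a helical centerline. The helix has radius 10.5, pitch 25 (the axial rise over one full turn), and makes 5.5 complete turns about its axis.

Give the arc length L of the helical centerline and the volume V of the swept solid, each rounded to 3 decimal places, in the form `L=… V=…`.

2πR = 2π·10.5 = 65.973446
per-turn = √(65.973446² + 25²) = √(4352.4955 + 625) = √4977.4955 = 70.551368
L = 5.5 × 70.551368 = 388.032525
V = π·3.25² × L = 33.183072 × 388.032525 = 12876.111357

L=388.033 V=12876.111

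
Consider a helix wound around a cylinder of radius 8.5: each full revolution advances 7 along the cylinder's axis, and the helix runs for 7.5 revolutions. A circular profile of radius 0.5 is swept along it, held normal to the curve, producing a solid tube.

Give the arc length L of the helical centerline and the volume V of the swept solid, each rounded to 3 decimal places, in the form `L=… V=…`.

2πR = 2π·8.5 = 53.407075
per-turn = √(53.407075² + 7²) = √(2852.3157 + 49) = √2901.3157 = 53.863862
L = 7.5 × 53.863862 = 403.978968
V = π·0.5² × L = 0.785398 × 403.978968 = 317.284339

L=403.979 V=317.284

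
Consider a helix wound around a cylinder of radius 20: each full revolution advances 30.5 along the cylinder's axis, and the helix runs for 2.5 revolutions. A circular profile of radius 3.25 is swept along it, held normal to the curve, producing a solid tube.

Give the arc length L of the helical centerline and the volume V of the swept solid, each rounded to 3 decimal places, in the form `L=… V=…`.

L=323.280 V=10727.431

2πR = 2π·20 = 125.663706
per-turn = √(125.663706² + 30.5²) = √(15791.3670 + 930.25) = √16721.6170 = 129.312092
L = 2.5 × 129.312092 = 323.280229
V = π·3.25² × L = 33.183072 × 323.280229 = 10727.431248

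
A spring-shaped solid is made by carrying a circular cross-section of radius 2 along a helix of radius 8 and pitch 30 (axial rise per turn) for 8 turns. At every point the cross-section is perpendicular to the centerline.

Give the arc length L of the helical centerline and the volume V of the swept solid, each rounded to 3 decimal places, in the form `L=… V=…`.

L=468.299 V=5884.814

2πR = 2π·8 = 50.265482
per-turn = √(50.265482² + 30²) = √(2526.6187 + 900) = √3426.6187 = 58.537328
L = 8 × 58.537328 = 468.298621
V = π·2² × L = 12.566371 × 468.298621 = 5884.814031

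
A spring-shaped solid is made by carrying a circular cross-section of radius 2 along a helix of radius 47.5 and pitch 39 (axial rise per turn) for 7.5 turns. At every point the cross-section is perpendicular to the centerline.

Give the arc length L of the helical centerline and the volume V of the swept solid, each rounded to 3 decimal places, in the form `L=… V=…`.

L=2257.415 V=28367.514

2πR = 2π·47.5 = 298.451302
per-turn = √(298.451302² + 39²) = √(89073.1797 + 1521) = √90594.1797 = 300.988670
L = 7.5 × 300.988670 = 2257.415028
V = π·2² × L = 12.566371 × 2257.415028 = 28367.513874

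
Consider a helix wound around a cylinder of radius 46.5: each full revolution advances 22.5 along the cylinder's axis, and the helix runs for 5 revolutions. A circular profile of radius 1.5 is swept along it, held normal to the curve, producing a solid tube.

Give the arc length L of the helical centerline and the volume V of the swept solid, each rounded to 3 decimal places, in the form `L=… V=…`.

L=1465.166 V=10356.648

2πR = 2π·46.5 = 292.168117
per-turn = √(292.168117² + 22.5²) = √(85362.2085 + 506.25) = √85868.4585 = 293.033204
L = 5 × 293.033204 = 1465.166018
V = π·1.5² × L = 7.068583 × 1465.166018 = 10356.648300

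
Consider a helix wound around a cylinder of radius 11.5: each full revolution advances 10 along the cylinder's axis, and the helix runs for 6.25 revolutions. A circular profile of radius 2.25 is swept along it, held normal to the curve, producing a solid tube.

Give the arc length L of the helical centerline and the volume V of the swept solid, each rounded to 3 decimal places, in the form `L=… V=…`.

2πR = 2π·11.5 = 72.256631
per-turn = √(72.256631² + 10²) = √(5221.0207 + 100) = √5321.0207 = 72.945327
L = 6.25 × 72.945327 = 455.908294
V = π·2.25² × L = 15.904313 × 455.908294 = 7250.908114

L=455.908 V=7250.908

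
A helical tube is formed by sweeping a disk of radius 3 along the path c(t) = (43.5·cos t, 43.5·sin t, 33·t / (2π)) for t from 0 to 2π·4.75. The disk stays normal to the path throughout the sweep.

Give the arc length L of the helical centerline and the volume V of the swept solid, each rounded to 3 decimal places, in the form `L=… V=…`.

L=1307.692 V=36974.114

2πR = 2π·43.5 = 273.318561
per-turn = √(273.318561² + 33²) = √(74703.0357 + 1089) = √75792.0357 = 275.303534
L = 4.75 × 275.303534 = 1307.691785
V = π·3² × L = 28.274334 × 1307.691785 = 36974.114157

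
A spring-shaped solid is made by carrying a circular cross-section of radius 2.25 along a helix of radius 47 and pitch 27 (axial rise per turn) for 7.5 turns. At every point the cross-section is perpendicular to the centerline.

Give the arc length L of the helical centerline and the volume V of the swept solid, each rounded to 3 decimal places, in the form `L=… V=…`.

2πR = 2π·47 = 295.309709
per-turn = √(295.309709² + 27²) = √(87207.8245 + 729) = √87936.8245 = 296.541438
L = 7.5 × 296.541438 = 2224.060785
V = π·2.25² × L = 15.904313 × 2224.060785 = 35372.158438

L=2224.061 V=35372.158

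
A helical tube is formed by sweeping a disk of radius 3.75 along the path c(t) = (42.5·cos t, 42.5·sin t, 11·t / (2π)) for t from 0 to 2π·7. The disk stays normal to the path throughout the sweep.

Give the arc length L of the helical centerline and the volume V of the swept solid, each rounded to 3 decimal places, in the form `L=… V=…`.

L=1870.833 V=82650.865

2πR = 2π·42.5 = 267.035376
per-turn = √(267.035376² + 11²) = √(71307.8918 + 121) = √71428.8918 = 267.261841
L = 7 × 267.261841 = 1870.832889
V = π·3.75² × L = 44.178647 × 1870.832889 = 82650.865216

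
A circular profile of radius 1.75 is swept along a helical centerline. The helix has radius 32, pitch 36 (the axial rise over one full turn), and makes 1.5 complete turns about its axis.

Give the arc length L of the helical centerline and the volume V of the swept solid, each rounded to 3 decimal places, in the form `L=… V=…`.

2πR = 2π·32 = 201.061930
per-turn = √(201.061930² + 36²) = √(40425.8996 + 1296) = √41721.8996 = 204.259393
L = 1.5 × 204.259393 = 306.389089
V = π·1.75² × L = 9.621128 × 306.389089 = 2947.808495

L=306.389 V=2947.808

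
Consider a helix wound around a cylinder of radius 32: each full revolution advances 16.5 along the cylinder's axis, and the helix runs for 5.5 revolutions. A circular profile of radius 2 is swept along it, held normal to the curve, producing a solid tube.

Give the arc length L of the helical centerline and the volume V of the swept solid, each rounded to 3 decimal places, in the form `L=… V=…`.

2πR = 2π·32 = 201.061930
per-turn = √(201.061930² + 16.5²) = √(40425.8996 + 272.25) = √40698.1496 = 201.737824
L = 5.5 × 201.737824 = 1109.558032
V = π·2² × L = 12.566371 × 1109.558032 = 13943.117447

L=1109.558 V=13943.117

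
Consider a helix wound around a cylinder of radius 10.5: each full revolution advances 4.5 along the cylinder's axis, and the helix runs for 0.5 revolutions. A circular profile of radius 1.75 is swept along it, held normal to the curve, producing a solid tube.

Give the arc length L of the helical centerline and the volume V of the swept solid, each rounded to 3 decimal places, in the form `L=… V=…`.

2πR = 2π·10.5 = 65.973446
per-turn = √(65.973446² + 4.5²) = √(4352.4955 + 20.25) = √4372.7455 = 66.126738
L = 0.5 × 66.126738 = 33.063369
V = π·1.75² × L = 9.621128 × 33.063369 = 318.106891

L=33.063 V=318.107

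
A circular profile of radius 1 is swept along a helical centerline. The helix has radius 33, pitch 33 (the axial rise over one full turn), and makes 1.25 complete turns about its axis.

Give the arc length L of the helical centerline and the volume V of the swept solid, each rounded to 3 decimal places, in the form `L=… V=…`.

L=262.443 V=824.490

2πR = 2π·33 = 207.345115
per-turn = √(207.345115² + 33²) = √(42991.9968 + 1089) = √44080.9968 = 209.954749
L = 1.25 × 209.954749 = 262.443437
V = π·1² × L = 3.141593 × 262.443437 = 824.490373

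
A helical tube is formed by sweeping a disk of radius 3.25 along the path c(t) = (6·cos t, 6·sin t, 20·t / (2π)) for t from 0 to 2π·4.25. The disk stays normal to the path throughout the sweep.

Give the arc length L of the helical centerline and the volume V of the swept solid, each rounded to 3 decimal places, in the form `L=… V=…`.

L=181.372 V=6018.484

2πR = 2π·6 = 37.699112
per-turn = √(37.699112² + 20²) = √(1421.2230 + 400) = √1821.2230 = 42.675790
L = 4.25 × 42.675790 = 181.372107
V = π·3.25² × L = 33.183072 × 181.372107 = 6018.483745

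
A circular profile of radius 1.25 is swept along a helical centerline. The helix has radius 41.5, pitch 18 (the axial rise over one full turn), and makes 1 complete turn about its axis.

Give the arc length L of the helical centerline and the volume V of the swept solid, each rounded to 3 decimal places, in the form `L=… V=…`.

L=261.373 V=1283.010

2πR = 2π·41.5 = 260.752190
per-turn = √(260.752190² + 18²) = √(67991.7047 + 324) = √68315.7047 = 261.372731
L = 1 × 261.372731 = 261.372731
V = π·1.25² × L = 4.908739 × 261.372731 = 1283.010395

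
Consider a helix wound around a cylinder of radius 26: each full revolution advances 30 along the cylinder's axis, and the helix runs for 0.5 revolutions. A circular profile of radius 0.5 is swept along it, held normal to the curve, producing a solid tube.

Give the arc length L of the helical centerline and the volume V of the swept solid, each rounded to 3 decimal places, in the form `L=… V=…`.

2πR = 2π·26 = 163.362818
per-turn = √(163.362818² + 30²) = √(26687.4103 + 900) = √27587.4103 = 166.094582
L = 0.5 × 166.094582 = 83.047291
V = π·0.5² × L = 0.785398 × 83.047291 = 65.225190

L=83.047 V=65.225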